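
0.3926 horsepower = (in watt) 292.8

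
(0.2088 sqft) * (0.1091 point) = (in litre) 0.0007466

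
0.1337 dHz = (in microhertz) 1.337e+04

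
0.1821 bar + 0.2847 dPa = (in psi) 2.641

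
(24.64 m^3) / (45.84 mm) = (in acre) 0.1328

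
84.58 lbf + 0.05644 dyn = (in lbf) 84.58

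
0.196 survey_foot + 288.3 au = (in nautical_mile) 2.329e+10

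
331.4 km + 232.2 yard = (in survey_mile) 206.1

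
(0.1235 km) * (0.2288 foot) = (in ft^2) 92.71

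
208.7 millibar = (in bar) 0.2087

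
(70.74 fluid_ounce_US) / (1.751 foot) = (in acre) 9.686e-07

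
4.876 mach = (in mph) 3714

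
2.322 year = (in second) 7.323e+07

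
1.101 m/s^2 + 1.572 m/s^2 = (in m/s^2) 2.673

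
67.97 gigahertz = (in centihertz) 6.797e+12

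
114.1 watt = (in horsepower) 0.153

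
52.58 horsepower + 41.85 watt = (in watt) 3.925e+04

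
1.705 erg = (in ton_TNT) 4.075e-17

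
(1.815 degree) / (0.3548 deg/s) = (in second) 5.116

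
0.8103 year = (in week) 42.25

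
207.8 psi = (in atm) 14.14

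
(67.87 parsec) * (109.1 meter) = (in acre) 5.646e+16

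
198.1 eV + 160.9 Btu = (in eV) 1.06e+24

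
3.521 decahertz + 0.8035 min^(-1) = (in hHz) 0.3522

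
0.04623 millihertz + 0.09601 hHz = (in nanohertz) 9.601e+09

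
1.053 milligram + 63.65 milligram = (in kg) 6.47e-05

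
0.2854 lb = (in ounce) 4.566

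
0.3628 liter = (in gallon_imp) 0.0798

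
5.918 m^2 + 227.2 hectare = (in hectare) 227.2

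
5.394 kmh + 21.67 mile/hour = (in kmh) 40.27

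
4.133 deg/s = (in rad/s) 0.07213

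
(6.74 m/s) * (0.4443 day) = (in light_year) 2.735e-11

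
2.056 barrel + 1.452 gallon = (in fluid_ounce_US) 1.124e+04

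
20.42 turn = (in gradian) 8168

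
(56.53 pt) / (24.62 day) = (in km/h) 3.375e-08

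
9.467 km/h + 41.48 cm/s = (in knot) 5.918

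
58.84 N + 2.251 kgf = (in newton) 80.91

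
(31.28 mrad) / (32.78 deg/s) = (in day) 6.328e-07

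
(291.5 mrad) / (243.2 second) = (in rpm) 0.01145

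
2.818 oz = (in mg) 7.989e+04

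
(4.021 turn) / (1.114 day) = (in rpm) 0.002507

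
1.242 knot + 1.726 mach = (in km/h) 2118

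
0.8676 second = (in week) 1.435e-06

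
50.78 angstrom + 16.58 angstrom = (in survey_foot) 2.21e-08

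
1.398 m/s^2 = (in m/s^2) 1.398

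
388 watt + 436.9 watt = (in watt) 824.9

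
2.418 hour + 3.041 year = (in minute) 1.598e+06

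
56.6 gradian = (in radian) 0.8891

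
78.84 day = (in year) 0.216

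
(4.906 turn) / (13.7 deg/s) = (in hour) 0.03581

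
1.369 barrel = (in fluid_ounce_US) 7360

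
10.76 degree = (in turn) 0.02989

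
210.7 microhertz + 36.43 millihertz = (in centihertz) 3.664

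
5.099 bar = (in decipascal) 5.099e+06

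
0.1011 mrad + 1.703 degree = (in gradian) 1.899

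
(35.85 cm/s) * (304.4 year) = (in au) 0.023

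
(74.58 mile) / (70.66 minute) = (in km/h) 101.9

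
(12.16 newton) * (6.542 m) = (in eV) 4.965e+20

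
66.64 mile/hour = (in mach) 0.08749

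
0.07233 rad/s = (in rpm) 0.6907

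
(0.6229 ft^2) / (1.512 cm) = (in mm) 3827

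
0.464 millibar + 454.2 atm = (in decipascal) 4.602e+08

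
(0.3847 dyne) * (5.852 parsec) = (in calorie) 1.66e+11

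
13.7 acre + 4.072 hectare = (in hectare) 9.616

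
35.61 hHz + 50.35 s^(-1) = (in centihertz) 3.611e+05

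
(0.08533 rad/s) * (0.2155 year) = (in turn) 9.229e+04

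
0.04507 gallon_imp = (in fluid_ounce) 6.928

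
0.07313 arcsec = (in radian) 3.545e-07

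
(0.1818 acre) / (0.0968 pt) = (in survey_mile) 1.339e+04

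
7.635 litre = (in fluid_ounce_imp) 268.7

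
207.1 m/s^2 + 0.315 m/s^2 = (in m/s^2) 207.4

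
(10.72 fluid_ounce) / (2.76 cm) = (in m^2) 0.01149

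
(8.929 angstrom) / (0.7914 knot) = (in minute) 3.655e-11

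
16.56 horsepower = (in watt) 1.235e+04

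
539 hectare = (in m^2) 5.39e+06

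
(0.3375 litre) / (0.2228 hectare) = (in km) 1.515e-10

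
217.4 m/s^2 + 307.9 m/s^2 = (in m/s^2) 525.3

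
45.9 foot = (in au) 9.352e-11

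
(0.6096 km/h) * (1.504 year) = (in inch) 3.162e+08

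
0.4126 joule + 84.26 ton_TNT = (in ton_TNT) 84.26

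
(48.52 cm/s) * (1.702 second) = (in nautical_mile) 0.0004459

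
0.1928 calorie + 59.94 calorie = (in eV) 1.57e+21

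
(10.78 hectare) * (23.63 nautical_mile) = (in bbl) 2.967e+10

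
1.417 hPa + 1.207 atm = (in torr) 918.4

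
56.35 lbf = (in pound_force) 56.35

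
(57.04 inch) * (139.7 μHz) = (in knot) 0.0003934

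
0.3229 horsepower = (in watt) 240.8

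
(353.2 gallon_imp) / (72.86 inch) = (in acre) 0.0002144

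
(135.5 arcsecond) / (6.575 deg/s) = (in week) 9.465e-09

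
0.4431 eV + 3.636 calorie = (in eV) 9.495e+19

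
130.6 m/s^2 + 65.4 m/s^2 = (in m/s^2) 196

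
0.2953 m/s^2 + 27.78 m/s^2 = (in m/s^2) 28.08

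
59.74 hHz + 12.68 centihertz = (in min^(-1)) 3.584e+05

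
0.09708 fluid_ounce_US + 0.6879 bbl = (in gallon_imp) 24.06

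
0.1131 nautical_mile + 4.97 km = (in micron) 5.179e+09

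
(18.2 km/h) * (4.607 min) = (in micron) 1.397e+09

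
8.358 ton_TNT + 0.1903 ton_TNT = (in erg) 3.577e+17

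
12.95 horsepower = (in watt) 9657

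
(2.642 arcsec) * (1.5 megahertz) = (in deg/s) 1101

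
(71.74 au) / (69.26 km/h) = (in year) 1.769e+04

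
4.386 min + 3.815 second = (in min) 4.45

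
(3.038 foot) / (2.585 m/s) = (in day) 4.146e-06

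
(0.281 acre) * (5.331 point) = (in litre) 2139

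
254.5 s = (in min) 4.242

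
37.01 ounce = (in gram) 1049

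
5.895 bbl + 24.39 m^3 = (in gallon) 6691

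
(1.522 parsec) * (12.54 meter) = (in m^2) 5.889e+17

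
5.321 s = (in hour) 0.001478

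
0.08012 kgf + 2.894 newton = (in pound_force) 0.8272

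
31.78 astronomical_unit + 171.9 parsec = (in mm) 5.304e+21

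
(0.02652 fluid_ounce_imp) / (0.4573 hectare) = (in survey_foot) 5.406e-10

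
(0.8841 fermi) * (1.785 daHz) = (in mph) 3.53e-14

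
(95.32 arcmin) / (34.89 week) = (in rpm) 1.255e-08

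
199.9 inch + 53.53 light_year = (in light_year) 53.53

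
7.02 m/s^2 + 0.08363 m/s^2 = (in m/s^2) 7.104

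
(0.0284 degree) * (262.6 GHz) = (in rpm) 1.243e+09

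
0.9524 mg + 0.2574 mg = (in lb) 2.667e-06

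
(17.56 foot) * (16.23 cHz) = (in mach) 0.002551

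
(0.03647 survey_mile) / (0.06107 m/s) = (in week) 0.001589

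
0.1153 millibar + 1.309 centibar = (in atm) 0.01303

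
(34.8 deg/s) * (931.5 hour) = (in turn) 3.242e+05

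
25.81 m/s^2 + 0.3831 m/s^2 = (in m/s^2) 26.19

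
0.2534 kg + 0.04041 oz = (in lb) 0.5612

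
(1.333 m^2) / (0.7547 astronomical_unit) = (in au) 7.892e-23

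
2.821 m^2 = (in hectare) 0.0002821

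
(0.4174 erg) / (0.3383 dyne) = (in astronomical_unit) 8.248e-14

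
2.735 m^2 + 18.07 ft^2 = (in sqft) 47.51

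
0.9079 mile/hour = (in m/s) 0.4059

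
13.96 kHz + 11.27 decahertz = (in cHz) 1.407e+06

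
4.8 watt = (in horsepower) 0.006437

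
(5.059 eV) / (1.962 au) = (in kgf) 2.816e-31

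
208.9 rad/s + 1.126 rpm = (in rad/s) 209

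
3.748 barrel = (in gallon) 157.4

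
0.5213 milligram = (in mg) 0.5213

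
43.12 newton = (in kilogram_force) 4.397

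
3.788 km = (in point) 1.074e+07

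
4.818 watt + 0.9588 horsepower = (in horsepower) 0.9653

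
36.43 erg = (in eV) 2.274e+13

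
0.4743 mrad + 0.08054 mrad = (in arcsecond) 114.4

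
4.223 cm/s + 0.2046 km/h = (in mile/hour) 0.2216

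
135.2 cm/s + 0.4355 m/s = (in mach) 0.00525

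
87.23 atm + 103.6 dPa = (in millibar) 8.839e+04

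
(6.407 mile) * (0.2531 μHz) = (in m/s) 0.00261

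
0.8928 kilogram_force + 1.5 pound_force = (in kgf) 1.573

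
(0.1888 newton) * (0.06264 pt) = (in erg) 41.72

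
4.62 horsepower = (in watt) 3445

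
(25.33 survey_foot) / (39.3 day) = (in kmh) 8.186e-06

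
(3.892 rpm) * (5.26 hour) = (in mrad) 7.718e+06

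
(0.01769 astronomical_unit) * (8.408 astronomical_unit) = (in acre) 8.225e+17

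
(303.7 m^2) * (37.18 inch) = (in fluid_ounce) 9.698e+06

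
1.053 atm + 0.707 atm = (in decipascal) 1.783e+06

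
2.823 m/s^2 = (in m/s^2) 2.823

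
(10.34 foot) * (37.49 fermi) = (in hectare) 1.182e-17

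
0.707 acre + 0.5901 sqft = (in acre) 0.707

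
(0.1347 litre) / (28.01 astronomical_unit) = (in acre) 7.943e-21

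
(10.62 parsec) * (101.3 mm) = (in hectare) 3.32e+12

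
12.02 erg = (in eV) 7.502e+12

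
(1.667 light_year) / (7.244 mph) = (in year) 1.544e+08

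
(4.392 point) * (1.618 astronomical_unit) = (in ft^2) 4.037e+09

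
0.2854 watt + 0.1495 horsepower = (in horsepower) 0.1499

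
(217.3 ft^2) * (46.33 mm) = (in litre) 935.3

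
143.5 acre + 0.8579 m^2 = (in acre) 143.5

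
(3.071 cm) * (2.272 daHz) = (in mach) 0.002049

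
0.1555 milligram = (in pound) 3.428e-07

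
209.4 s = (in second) 209.4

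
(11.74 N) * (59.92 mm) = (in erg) 7.035e+06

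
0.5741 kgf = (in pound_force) 1.266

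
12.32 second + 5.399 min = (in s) 336.3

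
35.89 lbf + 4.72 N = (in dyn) 1.644e+07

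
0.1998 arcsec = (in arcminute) 0.00333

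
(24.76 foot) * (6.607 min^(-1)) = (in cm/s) 83.1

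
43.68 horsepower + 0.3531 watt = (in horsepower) 43.68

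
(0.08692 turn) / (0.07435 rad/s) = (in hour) 0.00204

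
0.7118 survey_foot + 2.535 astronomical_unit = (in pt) 1.075e+15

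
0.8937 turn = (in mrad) 5615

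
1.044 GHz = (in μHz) 1.044e+15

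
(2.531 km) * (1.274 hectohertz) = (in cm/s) 3.224e+07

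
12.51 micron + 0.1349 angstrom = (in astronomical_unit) 8.362e-17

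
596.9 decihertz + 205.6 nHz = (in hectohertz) 0.5969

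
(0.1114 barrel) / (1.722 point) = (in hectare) 0.002916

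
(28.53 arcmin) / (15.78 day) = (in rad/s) 6.087e-09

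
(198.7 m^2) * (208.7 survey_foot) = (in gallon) 3.339e+06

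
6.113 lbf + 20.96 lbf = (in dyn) 1.204e+07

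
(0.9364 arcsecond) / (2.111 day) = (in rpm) 2.377e-10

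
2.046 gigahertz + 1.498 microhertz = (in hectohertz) 2.046e+07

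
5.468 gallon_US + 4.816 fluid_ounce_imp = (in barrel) 0.1311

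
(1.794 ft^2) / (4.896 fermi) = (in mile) 2.115e+10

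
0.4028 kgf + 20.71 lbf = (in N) 96.07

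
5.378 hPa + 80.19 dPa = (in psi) 0.07916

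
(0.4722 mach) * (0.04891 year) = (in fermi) 2.48e+23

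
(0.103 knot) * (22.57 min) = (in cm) 7176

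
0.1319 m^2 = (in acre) 3.259e-05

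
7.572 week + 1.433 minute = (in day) 53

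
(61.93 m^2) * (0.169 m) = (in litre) 1.047e+04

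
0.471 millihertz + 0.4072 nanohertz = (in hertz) 0.000471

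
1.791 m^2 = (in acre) 0.0004426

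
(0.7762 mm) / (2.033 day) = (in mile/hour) 9.885e-09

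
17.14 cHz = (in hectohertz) 0.001714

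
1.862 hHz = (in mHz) 1.862e+05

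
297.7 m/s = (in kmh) 1072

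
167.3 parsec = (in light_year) 545.7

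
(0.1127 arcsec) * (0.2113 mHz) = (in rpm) 1.102e-09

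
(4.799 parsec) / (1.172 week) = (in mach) 6.135e+08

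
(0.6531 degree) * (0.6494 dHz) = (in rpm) 0.007069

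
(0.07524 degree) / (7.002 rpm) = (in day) 2.073e-08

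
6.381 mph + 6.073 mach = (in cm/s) 2.071e+05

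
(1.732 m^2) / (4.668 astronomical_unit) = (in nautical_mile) 1.339e-15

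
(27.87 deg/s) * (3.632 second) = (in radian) 1.767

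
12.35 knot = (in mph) 14.21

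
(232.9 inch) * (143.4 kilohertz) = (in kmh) 3.054e+06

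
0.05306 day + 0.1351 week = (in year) 0.002736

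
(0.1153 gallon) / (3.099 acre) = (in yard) 3.806e-08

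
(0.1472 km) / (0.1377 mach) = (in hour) 0.0008721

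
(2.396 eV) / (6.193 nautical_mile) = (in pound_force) 7.524e-24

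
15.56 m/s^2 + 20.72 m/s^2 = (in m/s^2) 36.28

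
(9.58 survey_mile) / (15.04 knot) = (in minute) 33.21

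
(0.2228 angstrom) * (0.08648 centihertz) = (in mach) 5.659e-17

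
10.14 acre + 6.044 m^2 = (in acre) 10.14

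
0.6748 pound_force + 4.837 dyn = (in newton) 3.002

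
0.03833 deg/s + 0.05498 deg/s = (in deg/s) 0.09331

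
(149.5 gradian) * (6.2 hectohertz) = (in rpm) 1.39e+04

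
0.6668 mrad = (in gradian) 0.04245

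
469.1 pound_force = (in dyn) 2.087e+08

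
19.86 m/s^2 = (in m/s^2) 19.86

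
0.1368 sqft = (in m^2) 0.01271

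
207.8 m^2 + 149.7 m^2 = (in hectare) 0.03575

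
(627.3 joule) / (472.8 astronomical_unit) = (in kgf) 9.044e-13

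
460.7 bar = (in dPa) 4.607e+08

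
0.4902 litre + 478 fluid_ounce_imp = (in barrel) 0.08851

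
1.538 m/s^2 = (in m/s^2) 1.538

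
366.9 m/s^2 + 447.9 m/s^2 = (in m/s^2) 814.8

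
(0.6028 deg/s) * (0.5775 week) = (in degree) 2.105e+05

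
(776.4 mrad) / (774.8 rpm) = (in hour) 2.658e-06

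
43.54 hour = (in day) 1.814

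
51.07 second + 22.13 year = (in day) 8077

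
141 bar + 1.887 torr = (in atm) 139.2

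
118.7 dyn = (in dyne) 118.7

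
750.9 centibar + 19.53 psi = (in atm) 8.74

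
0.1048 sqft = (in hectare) 9.736e-07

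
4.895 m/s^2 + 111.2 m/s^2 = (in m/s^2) 116.1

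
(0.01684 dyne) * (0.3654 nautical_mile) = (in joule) 0.000114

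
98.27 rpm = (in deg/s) 589.6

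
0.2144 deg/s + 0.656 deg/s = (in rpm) 0.1451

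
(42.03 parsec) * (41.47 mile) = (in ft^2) 9.317e+23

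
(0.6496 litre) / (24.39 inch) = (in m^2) 0.001049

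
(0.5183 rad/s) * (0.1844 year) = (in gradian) 1.919e+08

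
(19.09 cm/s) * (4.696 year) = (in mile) 1.757e+04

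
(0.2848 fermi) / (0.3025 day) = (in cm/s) 1.09e-18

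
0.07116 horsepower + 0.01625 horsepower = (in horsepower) 0.08741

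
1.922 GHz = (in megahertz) 1922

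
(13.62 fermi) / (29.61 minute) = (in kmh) 2.76e-17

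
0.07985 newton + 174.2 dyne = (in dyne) 8159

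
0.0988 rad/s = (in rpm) 0.9435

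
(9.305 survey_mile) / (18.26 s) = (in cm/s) 8.201e+04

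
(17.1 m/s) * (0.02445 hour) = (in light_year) 1.591e-13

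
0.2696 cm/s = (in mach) 7.918e-06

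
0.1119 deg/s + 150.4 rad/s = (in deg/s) 8617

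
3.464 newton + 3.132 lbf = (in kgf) 1.774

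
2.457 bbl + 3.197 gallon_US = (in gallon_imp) 88.59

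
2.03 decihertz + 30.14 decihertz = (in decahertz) 0.3217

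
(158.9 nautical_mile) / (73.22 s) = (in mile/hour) 8991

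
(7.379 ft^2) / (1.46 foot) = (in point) 4367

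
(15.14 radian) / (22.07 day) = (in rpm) 7.582e-05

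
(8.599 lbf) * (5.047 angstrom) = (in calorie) 4.614e-09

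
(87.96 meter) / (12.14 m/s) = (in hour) 0.002013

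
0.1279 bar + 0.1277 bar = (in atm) 0.2523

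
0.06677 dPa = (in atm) 6.59e-08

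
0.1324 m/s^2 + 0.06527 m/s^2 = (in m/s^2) 0.1977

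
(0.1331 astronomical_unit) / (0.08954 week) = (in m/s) 3.677e+05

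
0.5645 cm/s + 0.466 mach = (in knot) 308.4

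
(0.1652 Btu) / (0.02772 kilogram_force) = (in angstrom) 6.412e+12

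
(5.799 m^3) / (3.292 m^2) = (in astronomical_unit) 1.178e-11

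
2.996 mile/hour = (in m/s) 1.339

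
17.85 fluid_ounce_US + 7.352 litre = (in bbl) 0.04956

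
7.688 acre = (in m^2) 3.111e+04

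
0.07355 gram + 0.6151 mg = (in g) 0.07417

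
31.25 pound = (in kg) 14.17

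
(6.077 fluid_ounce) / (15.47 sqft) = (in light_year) 1.322e-20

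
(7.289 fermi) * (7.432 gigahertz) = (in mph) 0.0001212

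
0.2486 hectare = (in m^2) 2486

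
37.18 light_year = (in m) 3.517e+17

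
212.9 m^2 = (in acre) 0.05261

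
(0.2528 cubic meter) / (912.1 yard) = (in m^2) 0.0003031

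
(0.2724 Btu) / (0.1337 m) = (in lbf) 483.2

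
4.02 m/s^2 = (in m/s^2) 4.02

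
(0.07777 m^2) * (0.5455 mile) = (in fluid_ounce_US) 2.309e+06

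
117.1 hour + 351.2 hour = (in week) 2.788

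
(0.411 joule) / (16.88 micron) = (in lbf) 5474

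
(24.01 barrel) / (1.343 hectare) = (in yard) 0.0003108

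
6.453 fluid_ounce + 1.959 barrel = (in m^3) 0.3116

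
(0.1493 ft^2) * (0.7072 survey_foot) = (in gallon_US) 0.7898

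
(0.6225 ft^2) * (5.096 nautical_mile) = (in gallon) 1.442e+05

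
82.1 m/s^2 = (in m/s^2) 82.1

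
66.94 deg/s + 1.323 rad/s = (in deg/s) 142.7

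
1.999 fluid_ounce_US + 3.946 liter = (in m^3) 0.004005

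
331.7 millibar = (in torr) 248.8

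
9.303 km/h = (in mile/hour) 5.781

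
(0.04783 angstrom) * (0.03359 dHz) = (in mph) 3.594e-14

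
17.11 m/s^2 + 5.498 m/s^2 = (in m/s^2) 22.61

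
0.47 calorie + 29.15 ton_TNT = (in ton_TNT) 29.15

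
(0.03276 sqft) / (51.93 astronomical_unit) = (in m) 3.918e-16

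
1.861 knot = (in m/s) 0.9574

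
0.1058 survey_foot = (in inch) 1.27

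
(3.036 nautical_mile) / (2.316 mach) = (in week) 1.179e-05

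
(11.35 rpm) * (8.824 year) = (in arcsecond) 6.822e+13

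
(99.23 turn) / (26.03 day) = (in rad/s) 0.0002772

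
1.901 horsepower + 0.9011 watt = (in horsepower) 1.902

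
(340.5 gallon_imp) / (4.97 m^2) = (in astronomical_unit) 2.082e-12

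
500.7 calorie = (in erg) 2.095e+10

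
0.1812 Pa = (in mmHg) 0.001359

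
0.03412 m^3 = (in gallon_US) 9.014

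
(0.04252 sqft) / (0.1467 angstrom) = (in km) 2.693e+05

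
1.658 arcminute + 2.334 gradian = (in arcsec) 7662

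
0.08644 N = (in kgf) 0.008814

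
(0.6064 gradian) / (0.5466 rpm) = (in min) 0.002774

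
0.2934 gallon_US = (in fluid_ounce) 37.56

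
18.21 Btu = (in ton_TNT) 4.592e-06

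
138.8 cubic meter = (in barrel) 873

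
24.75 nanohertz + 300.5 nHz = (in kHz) 3.253e-10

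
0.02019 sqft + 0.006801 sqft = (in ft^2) 0.02699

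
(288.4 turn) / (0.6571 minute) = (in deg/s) 2633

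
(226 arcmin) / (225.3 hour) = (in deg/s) 4.644e-06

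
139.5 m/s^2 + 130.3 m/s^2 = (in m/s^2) 269.8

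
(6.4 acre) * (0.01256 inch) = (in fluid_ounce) 2.794e+05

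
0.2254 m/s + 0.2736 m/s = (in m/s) 0.499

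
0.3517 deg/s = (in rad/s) 0.006138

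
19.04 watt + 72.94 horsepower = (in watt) 5.441e+04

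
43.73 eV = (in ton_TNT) 1.675e-27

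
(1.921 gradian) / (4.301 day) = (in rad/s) 8.12e-08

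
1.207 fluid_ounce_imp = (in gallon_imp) 0.007544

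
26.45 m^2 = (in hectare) 0.002645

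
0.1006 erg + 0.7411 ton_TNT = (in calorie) 7.411e+08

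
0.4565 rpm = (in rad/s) 0.0478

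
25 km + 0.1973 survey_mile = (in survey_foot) 8.306e+04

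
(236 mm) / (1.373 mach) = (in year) 1.601e-11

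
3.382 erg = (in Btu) 3.206e-10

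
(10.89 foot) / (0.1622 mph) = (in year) 1.452e-06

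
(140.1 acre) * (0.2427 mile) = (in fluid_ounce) 7.488e+12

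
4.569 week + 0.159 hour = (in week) 4.57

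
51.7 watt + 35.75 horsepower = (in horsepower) 35.82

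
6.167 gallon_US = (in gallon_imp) 5.135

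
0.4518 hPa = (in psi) 0.006553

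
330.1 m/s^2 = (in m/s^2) 330.1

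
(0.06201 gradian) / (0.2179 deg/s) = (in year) 8.122e-09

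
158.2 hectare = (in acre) 390.9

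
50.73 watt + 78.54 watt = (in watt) 129.3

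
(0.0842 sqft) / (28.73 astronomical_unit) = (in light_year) 1.924e-31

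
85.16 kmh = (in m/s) 23.66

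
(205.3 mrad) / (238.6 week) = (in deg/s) 8.151e-08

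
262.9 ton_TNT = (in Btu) 1.043e+09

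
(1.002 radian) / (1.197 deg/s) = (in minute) 0.7994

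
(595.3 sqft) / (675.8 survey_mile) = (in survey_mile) 3.16e-08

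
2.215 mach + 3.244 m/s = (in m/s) 757.5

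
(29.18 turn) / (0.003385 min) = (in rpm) 8620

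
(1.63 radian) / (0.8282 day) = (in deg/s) 0.001305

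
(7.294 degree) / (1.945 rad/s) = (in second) 0.06545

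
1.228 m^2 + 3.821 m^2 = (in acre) 0.001248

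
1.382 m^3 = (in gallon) 365.1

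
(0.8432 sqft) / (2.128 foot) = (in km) 0.0001208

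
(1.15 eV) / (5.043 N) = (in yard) 3.996e-20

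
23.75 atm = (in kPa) 2406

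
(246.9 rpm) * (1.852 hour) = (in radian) 1.724e+05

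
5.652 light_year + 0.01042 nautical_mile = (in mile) 3.323e+13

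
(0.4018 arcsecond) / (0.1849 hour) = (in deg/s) 1.677e-07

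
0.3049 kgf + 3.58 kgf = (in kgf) 3.885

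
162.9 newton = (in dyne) 1.629e+07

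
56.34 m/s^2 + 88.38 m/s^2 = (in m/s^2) 144.7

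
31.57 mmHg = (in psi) 0.6105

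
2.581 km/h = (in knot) 1.394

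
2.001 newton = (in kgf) 0.204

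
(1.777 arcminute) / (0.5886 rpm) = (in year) 2.659e-10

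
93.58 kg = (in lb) 206.3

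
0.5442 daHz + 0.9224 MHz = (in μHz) 9.224e+11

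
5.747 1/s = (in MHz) 5.747e-06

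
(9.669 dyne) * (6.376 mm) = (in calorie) 1.473e-07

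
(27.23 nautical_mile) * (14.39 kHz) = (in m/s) 7.257e+08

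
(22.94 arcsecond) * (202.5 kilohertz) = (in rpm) 215.1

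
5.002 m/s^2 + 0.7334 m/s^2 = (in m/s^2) 5.735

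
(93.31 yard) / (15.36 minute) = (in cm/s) 9.258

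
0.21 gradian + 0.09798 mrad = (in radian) 0.003397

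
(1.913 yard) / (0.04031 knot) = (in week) 0.0001395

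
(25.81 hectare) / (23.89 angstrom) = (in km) 1.08e+11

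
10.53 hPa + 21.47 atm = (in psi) 315.7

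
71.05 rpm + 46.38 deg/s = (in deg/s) 472.7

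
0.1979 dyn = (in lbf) 4.449e-07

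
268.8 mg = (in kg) 0.0002688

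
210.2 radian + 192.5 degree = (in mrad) 2.136e+05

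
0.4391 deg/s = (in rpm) 0.07318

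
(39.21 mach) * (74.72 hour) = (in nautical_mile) 1.939e+06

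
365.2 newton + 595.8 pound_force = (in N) 3015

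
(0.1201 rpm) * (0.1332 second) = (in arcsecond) 345.5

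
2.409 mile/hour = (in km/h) 3.877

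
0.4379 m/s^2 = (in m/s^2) 0.4379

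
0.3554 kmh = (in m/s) 0.09872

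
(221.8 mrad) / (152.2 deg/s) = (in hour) 2.319e-05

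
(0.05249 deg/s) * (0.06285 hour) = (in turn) 0.03299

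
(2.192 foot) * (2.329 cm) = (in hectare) 1.556e-06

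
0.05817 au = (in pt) 2.467e+13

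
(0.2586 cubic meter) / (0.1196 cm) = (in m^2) 216.2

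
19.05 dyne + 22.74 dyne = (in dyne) 41.79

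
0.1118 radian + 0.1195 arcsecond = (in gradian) 7.117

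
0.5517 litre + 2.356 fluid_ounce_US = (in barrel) 0.003908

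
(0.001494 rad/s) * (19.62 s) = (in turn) 0.004665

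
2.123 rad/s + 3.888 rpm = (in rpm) 24.16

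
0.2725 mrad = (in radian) 0.0002725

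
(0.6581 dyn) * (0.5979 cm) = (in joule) 3.935e-08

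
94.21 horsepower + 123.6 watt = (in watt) 7.038e+04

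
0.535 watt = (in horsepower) 0.0007174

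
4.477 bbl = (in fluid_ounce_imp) 2.505e+04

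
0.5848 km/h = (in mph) 0.3634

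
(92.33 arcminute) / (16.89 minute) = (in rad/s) 2.65e-05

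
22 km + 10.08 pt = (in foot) 7.218e+04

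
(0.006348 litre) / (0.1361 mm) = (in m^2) 0.04664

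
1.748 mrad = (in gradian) 0.1113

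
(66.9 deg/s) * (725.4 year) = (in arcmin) 9.183e+13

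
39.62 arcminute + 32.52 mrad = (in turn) 0.00701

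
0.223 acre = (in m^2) 902.4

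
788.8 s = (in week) 0.001304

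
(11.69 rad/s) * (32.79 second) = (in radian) 383.3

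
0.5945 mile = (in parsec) 3.101e-14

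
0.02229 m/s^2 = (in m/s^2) 0.02229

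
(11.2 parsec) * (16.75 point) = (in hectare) 2.042e+11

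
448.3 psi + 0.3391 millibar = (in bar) 30.91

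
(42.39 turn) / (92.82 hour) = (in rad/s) 0.0007971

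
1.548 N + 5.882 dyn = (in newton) 1.548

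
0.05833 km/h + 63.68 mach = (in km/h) 7.806e+04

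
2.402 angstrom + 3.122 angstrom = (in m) 5.524e-10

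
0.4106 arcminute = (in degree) 0.006843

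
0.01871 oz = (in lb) 0.001169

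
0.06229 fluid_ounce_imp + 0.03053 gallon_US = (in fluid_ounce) 3.968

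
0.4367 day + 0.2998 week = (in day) 2.535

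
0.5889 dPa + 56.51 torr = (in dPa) 7.534e+04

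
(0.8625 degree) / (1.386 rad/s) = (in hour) 3.017e-06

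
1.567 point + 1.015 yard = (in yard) 1.016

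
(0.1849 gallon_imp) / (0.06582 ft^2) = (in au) 9.189e-13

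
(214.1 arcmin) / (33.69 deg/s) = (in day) 1.226e-06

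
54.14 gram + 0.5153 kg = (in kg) 0.5694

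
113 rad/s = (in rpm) 1079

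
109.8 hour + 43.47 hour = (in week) 0.9123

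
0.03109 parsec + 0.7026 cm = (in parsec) 0.03109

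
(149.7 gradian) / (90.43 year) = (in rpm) 7.874e-09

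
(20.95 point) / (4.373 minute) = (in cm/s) 0.002817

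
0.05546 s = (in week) 9.17e-08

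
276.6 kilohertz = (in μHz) 2.766e+11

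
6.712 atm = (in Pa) 6.801e+05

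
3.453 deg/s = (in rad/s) 0.06027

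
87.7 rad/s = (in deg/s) 5025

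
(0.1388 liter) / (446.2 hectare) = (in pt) 8.818e-08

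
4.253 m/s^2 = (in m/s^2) 4.253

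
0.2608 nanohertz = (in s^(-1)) 2.608e-10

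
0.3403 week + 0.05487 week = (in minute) 3983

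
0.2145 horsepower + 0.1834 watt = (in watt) 160.1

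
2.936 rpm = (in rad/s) 0.3075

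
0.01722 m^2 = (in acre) 4.255e-06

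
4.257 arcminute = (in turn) 0.0001971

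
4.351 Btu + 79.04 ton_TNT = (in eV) 2.064e+30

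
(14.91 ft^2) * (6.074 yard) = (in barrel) 48.39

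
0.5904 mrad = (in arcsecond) 121.8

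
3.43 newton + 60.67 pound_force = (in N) 273.3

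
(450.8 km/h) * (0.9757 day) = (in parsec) 3.421e-10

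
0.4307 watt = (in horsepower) 0.0005776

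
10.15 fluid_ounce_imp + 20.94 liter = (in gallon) 5.608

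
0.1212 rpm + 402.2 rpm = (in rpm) 402.3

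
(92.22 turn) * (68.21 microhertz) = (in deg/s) 2.265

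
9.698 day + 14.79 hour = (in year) 0.02826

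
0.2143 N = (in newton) 0.2143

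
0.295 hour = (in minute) 17.7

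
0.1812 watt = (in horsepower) 0.000243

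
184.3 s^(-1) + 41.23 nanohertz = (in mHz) 1.843e+05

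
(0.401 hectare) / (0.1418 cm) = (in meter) 2.828e+06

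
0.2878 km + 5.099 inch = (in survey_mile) 0.1789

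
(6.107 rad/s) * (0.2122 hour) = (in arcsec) 9.623e+08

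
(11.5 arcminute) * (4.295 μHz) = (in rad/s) 1.437e-08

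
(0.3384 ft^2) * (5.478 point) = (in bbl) 0.0003821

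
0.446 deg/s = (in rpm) 0.07433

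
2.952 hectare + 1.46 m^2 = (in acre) 7.295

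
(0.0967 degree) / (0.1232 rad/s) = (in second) 0.0137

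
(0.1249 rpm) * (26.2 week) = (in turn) 3.299e+04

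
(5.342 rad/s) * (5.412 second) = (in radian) 28.91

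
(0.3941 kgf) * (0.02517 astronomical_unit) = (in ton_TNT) 3.478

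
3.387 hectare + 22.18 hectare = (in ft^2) 2.752e+06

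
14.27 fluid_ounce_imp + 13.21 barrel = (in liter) 2101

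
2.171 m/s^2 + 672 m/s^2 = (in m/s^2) 674.2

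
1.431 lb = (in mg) 6.491e+05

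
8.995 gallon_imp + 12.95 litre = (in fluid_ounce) 1821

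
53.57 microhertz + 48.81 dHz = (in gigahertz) 4.881e-09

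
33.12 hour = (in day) 1.38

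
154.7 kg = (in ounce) 5457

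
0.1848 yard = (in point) 479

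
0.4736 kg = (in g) 473.6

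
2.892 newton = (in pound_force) 0.6501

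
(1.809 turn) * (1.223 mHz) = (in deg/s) 0.7965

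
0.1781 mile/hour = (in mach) 0.0002338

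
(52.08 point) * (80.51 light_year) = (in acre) 3.458e+12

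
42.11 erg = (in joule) 4.211e-06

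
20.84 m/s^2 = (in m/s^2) 20.84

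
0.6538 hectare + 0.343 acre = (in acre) 1.959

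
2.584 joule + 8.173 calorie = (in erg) 3.678e+08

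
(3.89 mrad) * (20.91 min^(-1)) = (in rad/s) 0.001356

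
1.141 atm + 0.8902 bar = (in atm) 2.02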